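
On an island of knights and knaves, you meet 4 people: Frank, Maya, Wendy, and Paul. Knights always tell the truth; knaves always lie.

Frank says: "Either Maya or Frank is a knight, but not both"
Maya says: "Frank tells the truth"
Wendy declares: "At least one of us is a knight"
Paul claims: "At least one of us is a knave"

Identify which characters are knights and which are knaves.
Frank is a knave.
Maya is a knave.
Wendy is a knight.
Paul is a knight.

Verification:
- Frank (knave) says "Either Maya or Frank is a knight, but not both" - this is FALSE (a lie) because Maya is a knave and Frank is a knave.
- Maya (knave) says "Frank tells the truth" - this is FALSE (a lie) because Frank is a knave.
- Wendy (knight) says "At least one of us is a knight" - this is TRUE because Wendy and Paul are knights.
- Paul (knight) says "At least one of us is a knave" - this is TRUE because Frank and Maya are knaves.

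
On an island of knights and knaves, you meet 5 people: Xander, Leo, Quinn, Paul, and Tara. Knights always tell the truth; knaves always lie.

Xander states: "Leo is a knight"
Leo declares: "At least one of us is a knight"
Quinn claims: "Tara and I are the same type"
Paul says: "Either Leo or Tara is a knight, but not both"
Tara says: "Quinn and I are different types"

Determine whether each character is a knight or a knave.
Xander is a knight.
Leo is a knight.
Quinn is a knave.
Paul is a knave.
Tara is a knight.

Verification:
- Xander (knight) says "Leo is a knight" - this is TRUE because Leo is a knight.
- Leo (knight) says "At least one of us is a knight" - this is TRUE because Xander, Leo, and Tara are knights.
- Quinn (knave) says "Tara and I are the same type" - this is FALSE (a lie) because Quinn is a knave and Tara is a knight.
- Paul (knave) says "Either Leo or Tara is a knight, but not both" - this is FALSE (a lie) because Leo is a knight and Tara is a knight.
- Tara (knight) says "Quinn and I are different types" - this is TRUE because Tara is a knight and Quinn is a knave.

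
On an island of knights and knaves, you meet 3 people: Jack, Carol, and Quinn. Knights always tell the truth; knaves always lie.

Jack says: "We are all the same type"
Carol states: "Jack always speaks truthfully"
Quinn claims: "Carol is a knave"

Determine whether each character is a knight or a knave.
Jack is a knave.
Carol is a knave.
Quinn is a knight.

Verification:
- Jack (knave) says "We are all the same type" - this is FALSE (a lie) because Quinn is a knight and Jack and Carol are knaves.
- Carol (knave) says "Jack always speaks truthfully" - this is FALSE (a lie) because Jack is a knave.
- Quinn (knight) says "Carol is a knave" - this is TRUE because Carol is a knave.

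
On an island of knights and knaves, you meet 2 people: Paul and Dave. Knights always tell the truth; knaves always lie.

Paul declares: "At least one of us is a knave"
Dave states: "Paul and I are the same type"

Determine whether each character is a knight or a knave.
Paul is a knight.
Dave is a knave.

Verification:
- Paul (knight) says "At least one of us is a knave" - this is TRUE because Dave is a knave.
- Dave (knave) says "Paul and I are the same type" - this is FALSE (a lie) because Dave is a knave and Paul is a knight.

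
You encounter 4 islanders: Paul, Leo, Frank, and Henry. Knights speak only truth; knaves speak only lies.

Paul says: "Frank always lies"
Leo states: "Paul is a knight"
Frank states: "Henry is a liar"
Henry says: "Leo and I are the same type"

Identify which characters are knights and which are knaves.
Paul is a knight.
Leo is a knight.
Frank is a knave.
Henry is a knight.

Verification:
- Paul (knight) says "Frank always lies" - this is TRUE because Frank is a knave.
- Leo (knight) says "Paul is a knight" - this is TRUE because Paul is a knight.
- Frank (knave) says "Henry is a liar" - this is FALSE (a lie) because Henry is a knight.
- Henry (knight) says "Leo and I are the same type" - this is TRUE because Henry is a knight and Leo is a knight.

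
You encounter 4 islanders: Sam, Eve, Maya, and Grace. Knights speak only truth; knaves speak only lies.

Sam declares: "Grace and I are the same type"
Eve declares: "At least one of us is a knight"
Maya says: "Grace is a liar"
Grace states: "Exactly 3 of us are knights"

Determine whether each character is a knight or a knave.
Sam is a knight.
Eve is a knight.
Maya is a knave.
Grace is a knight.

Verification:
- Sam (knight) says "Grace and I are the same type" - this is TRUE because Sam is a knight and Grace is a knight.
- Eve (knight) says "At least one of us is a knight" - this is TRUE because Sam, Eve, and Grace are knights.
- Maya (knave) says "Grace is a liar" - this is FALSE (a lie) because Grace is a knight.
- Grace (knight) says "Exactly 3 of us are knights" - this is TRUE because there are 3 knights.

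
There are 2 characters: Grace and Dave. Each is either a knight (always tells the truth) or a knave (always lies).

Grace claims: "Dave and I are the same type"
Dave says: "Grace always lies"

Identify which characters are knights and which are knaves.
Grace is a knave.
Dave is a knight.

Verification:
- Grace (knave) says "Dave and I are the same type" - this is FALSE (a lie) because Grace is a knave and Dave is a knight.
- Dave (knight) says "Grace always lies" - this is TRUE because Grace is a knave.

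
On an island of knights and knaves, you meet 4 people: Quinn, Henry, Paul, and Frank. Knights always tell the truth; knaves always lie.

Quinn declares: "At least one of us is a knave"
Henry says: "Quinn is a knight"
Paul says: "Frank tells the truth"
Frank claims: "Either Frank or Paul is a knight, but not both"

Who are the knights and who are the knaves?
Quinn is a knight.
Henry is a knight.
Paul is a knave.
Frank is a knave.

Verification:
- Quinn (knight) says "At least one of us is a knave" - this is TRUE because Paul and Frank are knaves.
- Henry (knight) says "Quinn is a knight" - this is TRUE because Quinn is a knight.
- Paul (knave) says "Frank tells the truth" - this is FALSE (a lie) because Frank is a knave.
- Frank (knave) says "Either Frank or Paul is a knight, but not both" - this is FALSE (a lie) because Frank is a knave and Paul is a knave.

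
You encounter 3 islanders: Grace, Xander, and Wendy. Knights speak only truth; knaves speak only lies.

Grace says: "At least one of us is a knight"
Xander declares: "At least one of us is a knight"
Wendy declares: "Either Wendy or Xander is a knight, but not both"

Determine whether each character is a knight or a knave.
Grace is a knave.
Xander is a knave.
Wendy is a knave.

Verification:
- Grace (knave) says "At least one of us is a knight" - this is FALSE (a lie) because no one is a knight.
- Xander (knave) says "At least one of us is a knight" - this is FALSE (a lie) because no one is a knight.
- Wendy (knave) says "Either Wendy or Xander is a knight, but not both" - this is FALSE (a lie) because Wendy is a knave and Xander is a knave.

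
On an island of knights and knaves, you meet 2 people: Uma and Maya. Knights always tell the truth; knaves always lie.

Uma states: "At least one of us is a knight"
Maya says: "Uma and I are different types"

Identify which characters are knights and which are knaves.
Uma is a knave.
Maya is a knave.

Verification:
- Uma (knave) says "At least one of us is a knight" - this is FALSE (a lie) because no one is a knight.
- Maya (knave) says "Uma and I are different types" - this is FALSE (a lie) because Maya is a knave and Uma is a knave.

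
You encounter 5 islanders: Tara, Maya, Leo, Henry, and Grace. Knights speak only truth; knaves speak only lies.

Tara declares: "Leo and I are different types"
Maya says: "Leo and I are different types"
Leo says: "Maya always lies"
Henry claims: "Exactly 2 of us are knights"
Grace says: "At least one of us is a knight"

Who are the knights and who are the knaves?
Tara is a knight.
Maya is a knight.
Leo is a knave.
Henry is a knave.
Grace is a knight.

Verification:
- Tara (knight) says "Leo and I are different types" - this is TRUE because Tara is a knight and Leo is a knave.
- Maya (knight) says "Leo and I are different types" - this is TRUE because Maya is a knight and Leo is a knave.
- Leo (knave) says "Maya always lies" - this is FALSE (a lie) because Maya is a knight.
- Henry (knave) says "Exactly 2 of us are knights" - this is FALSE (a lie) because there are 3 knights.
- Grace (knight) says "At least one of us is a knight" - this is TRUE because Tara, Maya, and Grace are knights.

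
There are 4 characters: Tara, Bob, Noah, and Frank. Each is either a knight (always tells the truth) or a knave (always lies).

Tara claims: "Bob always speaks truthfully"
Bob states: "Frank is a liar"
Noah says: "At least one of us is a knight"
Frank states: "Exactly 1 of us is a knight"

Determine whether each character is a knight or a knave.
Tara is a knight.
Bob is a knight.
Noah is a knight.
Frank is a knave.

Verification:
- Tara (knight) says "Bob always speaks truthfully" - this is TRUE because Bob is a knight.
- Bob (knight) says "Frank is a liar" - this is TRUE because Frank is a knave.
- Noah (knight) says "At least one of us is a knight" - this is TRUE because Tara, Bob, and Noah are knights.
- Frank (knave) says "Exactly 1 of us is a knight" - this is FALSE (a lie) because there are 3 knights.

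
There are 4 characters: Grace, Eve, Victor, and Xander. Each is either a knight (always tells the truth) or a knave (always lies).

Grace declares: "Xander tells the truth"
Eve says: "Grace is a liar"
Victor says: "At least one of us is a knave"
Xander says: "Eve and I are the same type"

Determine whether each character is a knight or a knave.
Grace is a knave.
Eve is a knight.
Victor is a knight.
Xander is a knave.

Verification:
- Grace (knave) says "Xander tells the truth" - this is FALSE (a lie) because Xander is a knave.
- Eve (knight) says "Grace is a liar" - this is TRUE because Grace is a knave.
- Victor (knight) says "At least one of us is a knave" - this is TRUE because Grace and Xander are knaves.
- Xander (knave) says "Eve and I are the same type" - this is FALSE (a lie) because Xander is a knave and Eve is a knight.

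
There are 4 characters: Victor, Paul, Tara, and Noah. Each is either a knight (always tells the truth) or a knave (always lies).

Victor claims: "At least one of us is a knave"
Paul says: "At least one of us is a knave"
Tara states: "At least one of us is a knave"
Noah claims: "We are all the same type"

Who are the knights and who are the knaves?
Victor is a knight.
Paul is a knight.
Tara is a knight.
Noah is a knave.

Verification:
- Victor (knight) says "At least one of us is a knave" - this is TRUE because Noah is a knave.
- Paul (knight) says "At least one of us is a knave" - this is TRUE because Noah is a knave.
- Tara (knight) says "At least one of us is a knave" - this is TRUE because Noah is a knave.
- Noah (knave) says "We are all the same type" - this is FALSE (a lie) because Victor, Paul, and Tara are knights and Noah is a knave.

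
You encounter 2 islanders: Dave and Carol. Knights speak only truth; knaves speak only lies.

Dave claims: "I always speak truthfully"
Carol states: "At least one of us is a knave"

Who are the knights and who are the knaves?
Dave is a knave.
Carol is a knight.

Verification:
- Dave (knave) says "I always speak truthfully" - this is FALSE (a lie) because Dave is a knave.
- Carol (knight) says "At least one of us is a knave" - this is TRUE because Dave is a knave.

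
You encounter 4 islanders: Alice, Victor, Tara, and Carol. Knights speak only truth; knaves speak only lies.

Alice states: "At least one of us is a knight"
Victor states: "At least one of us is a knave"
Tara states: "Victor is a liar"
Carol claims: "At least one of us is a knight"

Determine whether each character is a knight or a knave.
Alice is a knight.
Victor is a knight.
Tara is a knave.
Carol is a knight.

Verification:
- Alice (knight) says "At least one of us is a knight" - this is TRUE because Alice, Victor, and Carol are knights.
- Victor (knight) says "At least one of us is a knave" - this is TRUE because Tara is a knave.
- Tara (knave) says "Victor is a liar" - this is FALSE (a lie) because Victor is a knight.
- Carol (knight) says "At least one of us is a knight" - this is TRUE because Alice, Victor, and Carol are knights.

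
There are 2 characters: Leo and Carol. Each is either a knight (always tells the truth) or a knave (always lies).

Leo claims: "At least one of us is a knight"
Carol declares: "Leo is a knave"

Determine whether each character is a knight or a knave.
Leo is a knight.
Carol is a knave.

Verification:
- Leo (knight) says "At least one of us is a knight" - this is TRUE because Leo is a knight.
- Carol (knave) says "Leo is a knave" - this is FALSE (a lie) because Leo is a knight.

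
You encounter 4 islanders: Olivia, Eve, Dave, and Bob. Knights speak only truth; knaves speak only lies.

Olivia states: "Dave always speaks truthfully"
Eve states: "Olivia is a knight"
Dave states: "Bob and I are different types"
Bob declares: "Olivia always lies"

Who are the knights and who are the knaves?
Olivia is a knight.
Eve is a knight.
Dave is a knight.
Bob is a knave.

Verification:
- Olivia (knight) says "Dave always speaks truthfully" - this is TRUE because Dave is a knight.
- Eve (knight) says "Olivia is a knight" - this is TRUE because Olivia is a knight.
- Dave (knight) says "Bob and I are different types" - this is TRUE because Dave is a knight and Bob is a knave.
- Bob (knave) says "Olivia always lies" - this is FALSE (a lie) because Olivia is a knight.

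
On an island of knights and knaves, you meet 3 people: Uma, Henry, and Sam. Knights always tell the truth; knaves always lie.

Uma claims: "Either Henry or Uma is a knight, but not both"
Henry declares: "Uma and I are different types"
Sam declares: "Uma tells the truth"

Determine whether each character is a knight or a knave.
Uma is a knave.
Henry is a knave.
Sam is a knave.

Verification:
- Uma (knave) says "Either Henry or Uma is a knight, but not both" - this is FALSE (a lie) because Henry is a knave and Uma is a knave.
- Henry (knave) says "Uma and I are different types" - this is FALSE (a lie) because Henry is a knave and Uma is a knave.
- Sam (knave) says "Uma tells the truth" - this is FALSE (a lie) because Uma is a knave.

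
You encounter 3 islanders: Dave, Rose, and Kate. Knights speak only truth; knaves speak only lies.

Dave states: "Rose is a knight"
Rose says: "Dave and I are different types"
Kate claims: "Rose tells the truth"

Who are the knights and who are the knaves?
Dave is a knave.
Rose is a knave.
Kate is a knave.

Verification:
- Dave (knave) says "Rose is a knight" - this is FALSE (a lie) because Rose is a knave.
- Rose (knave) says "Dave and I are different types" - this is FALSE (a lie) because Rose is a knave and Dave is a knave.
- Kate (knave) says "Rose tells the truth" - this is FALSE (a lie) because Rose is a knave.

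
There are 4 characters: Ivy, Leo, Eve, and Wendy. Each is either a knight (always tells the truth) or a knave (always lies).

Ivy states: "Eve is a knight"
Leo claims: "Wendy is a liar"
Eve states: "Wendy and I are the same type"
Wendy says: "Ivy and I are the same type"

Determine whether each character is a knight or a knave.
Ivy is a knight.
Leo is a knave.
Eve is a knight.
Wendy is a knight.

Verification:
- Ivy (knight) says "Eve is a knight" - this is TRUE because Eve is a knight.
- Leo (knave) says "Wendy is a liar" - this is FALSE (a lie) because Wendy is a knight.
- Eve (knight) says "Wendy and I are the same type" - this is TRUE because Eve is a knight and Wendy is a knight.
- Wendy (knight) says "Ivy and I are the same type" - this is TRUE because Wendy is a knight and Ivy is a knight.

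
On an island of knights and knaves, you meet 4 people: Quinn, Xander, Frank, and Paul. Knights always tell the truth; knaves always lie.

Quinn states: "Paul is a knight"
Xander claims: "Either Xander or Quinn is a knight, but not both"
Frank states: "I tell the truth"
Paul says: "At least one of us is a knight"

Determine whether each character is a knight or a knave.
Quinn is a knave.
Xander is a knave.
Frank is a knave.
Paul is a knave.

Verification:
- Quinn (knave) says "Paul is a knight" - this is FALSE (a lie) because Paul is a knave.
- Xander (knave) says "Either Xander or Quinn is a knight, but not both" - this is FALSE (a lie) because Xander is a knave and Quinn is a knave.
- Frank (knave) says "I tell the truth" - this is FALSE (a lie) because Frank is a knave.
- Paul (knave) says "At least one of us is a knight" - this is FALSE (a lie) because no one is a knight.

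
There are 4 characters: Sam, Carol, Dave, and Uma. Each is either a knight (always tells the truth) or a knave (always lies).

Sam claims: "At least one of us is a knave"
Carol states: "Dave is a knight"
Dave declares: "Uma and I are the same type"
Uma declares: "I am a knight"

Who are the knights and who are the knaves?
Sam is a knight.
Carol is a knave.
Dave is a knave.
Uma is a knight.

Verification:
- Sam (knight) says "At least one of us is a knave" - this is TRUE because Carol and Dave are knaves.
- Carol (knave) says "Dave is a knight" - this is FALSE (a lie) because Dave is a knave.
- Dave (knave) says "Uma and I are the same type" - this is FALSE (a lie) because Dave is a knave and Uma is a knight.
- Uma (knight) says "I am a knight" - this is TRUE because Uma is a knight.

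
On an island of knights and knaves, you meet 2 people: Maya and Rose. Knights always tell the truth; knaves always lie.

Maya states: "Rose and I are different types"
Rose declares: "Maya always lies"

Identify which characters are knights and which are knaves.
Maya is a knight.
Rose is a knave.

Verification:
- Maya (knight) says "Rose and I are different types" - this is TRUE because Maya is a knight and Rose is a knave.
- Rose (knave) says "Maya always lies" - this is FALSE (a lie) because Maya is a knight.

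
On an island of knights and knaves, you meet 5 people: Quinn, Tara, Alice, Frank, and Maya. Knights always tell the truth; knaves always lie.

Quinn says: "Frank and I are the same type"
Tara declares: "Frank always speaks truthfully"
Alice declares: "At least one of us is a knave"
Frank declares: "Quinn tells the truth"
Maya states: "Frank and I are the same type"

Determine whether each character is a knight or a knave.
Quinn is a knight.
Tara is a knight.
Alice is a knight.
Frank is a knight.
Maya is a knave.

Verification:
- Quinn (knight) says "Frank and I are the same type" - this is TRUE because Quinn is a knight and Frank is a knight.
- Tara (knight) says "Frank always speaks truthfully" - this is TRUE because Frank is a knight.
- Alice (knight) says "At least one of us is a knave" - this is TRUE because Maya is a knave.
- Frank (knight) says "Quinn tells the truth" - this is TRUE because Quinn is a knight.
- Maya (knave) says "Frank and I are the same type" - this is FALSE (a lie) because Maya is a knave and Frank is a knight.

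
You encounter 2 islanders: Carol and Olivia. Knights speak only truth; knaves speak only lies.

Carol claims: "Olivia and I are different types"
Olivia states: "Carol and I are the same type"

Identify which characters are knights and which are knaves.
Carol is a knight.
Olivia is a knave.

Verification:
- Carol (knight) says "Olivia and I are different types" - this is TRUE because Carol is a knight and Olivia is a knave.
- Olivia (knave) says "Carol and I are the same type" - this is FALSE (a lie) because Olivia is a knave and Carol is a knight.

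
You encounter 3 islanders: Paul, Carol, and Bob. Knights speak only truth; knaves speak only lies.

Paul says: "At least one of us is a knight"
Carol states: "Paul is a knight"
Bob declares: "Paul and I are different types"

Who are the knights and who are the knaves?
Paul is a knave.
Carol is a knave.
Bob is a knave.

Verification:
- Paul (knave) says "At least one of us is a knight" - this is FALSE (a lie) because no one is a knight.
- Carol (knave) says "Paul is a knight" - this is FALSE (a lie) because Paul is a knave.
- Bob (knave) says "Paul and I are different types" - this is FALSE (a lie) because Bob is a knave and Paul is a knave.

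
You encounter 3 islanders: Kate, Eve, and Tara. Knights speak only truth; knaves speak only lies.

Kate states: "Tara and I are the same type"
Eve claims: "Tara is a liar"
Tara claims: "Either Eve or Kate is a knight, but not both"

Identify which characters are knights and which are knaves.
Kate is a knight.
Eve is a knave.
Tara is a knight.

Verification:
- Kate (knight) says "Tara and I are the same type" - this is TRUE because Kate is a knight and Tara is a knight.
- Eve (knave) says "Tara is a liar" - this is FALSE (a lie) because Tara is a knight.
- Tara (knight) says "Either Eve or Kate is a knight, but not both" - this is TRUE because Eve is a knave and Kate is a knight.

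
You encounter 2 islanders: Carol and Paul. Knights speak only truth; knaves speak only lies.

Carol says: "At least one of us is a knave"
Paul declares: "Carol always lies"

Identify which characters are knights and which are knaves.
Carol is a knight.
Paul is a knave.

Verification:
- Carol (knight) says "At least one of us is a knave" - this is TRUE because Paul is a knave.
- Paul (knave) says "Carol always lies" - this is FALSE (a lie) because Carol is a knight.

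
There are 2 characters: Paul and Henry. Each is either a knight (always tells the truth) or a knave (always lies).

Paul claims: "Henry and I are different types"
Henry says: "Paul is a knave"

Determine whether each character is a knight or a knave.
Paul is a knight.
Henry is a knave.

Verification:
- Paul (knight) says "Henry and I are different types" - this is TRUE because Paul is a knight and Henry is a knave.
- Henry (knave) says "Paul is a knave" - this is FALSE (a lie) because Paul is a knight.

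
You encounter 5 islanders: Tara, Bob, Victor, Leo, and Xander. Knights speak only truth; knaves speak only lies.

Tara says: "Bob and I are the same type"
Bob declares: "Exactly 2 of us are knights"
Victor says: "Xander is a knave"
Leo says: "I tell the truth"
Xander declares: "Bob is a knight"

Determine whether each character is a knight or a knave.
Tara is a knave.
Bob is a knight.
Victor is a knave.
Leo is a knave.
Xander is a knight.

Verification:
- Tara (knave) says "Bob and I are the same type" - this is FALSE (a lie) because Tara is a knave and Bob is a knight.
- Bob (knight) says "Exactly 2 of us are knights" - this is TRUE because there are 2 knights.
- Victor (knave) says "Xander is a knave" - this is FALSE (a lie) because Xander is a knight.
- Leo (knave) says "I tell the truth" - this is FALSE (a lie) because Leo is a knave.
- Xander (knight) says "Bob is a knight" - this is TRUE because Bob is a knight.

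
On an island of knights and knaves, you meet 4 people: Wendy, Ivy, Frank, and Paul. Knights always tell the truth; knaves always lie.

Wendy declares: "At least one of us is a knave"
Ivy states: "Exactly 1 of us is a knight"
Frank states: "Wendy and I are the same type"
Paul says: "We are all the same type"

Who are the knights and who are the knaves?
Wendy is a knight.
Ivy is a knave.
Frank is a knight.
Paul is a knave.

Verification:
- Wendy (knight) says "At least one of us is a knave" - this is TRUE because Ivy and Paul are knaves.
- Ivy (knave) says "Exactly 1 of us is a knight" - this is FALSE (a lie) because there are 2 knights.
- Frank (knight) says "Wendy and I are the same type" - this is TRUE because Frank is a knight and Wendy is a knight.
- Paul (knave) says "We are all the same type" - this is FALSE (a lie) because Wendy and Frank are knights and Ivy and Paul are knaves.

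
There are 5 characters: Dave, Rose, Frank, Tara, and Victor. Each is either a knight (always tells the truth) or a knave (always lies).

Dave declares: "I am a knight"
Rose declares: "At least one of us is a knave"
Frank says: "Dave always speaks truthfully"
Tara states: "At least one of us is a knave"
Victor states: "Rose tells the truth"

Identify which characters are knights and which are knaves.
Dave is a knave.
Rose is a knight.
Frank is a knave.
Tara is a knight.
Victor is a knight.

Verification:
- Dave (knave) says "I am a knight" - this is FALSE (a lie) because Dave is a knave.
- Rose (knight) says "At least one of us is a knave" - this is TRUE because Dave and Frank are knaves.
- Frank (knave) says "Dave always speaks truthfully" - this is FALSE (a lie) because Dave is a knave.
- Tara (knight) says "At least one of us is a knave" - this is TRUE because Dave and Frank are knaves.
- Victor (knight) says "Rose tells the truth" - this is TRUE because Rose is a knight.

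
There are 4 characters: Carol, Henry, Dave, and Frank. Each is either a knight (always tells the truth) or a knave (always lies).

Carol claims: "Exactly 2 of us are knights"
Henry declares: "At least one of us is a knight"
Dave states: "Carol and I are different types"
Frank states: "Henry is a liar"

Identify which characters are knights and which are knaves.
Carol is a knave.
Henry is a knight.
Dave is a knave.
Frank is a knave.

Verification:
- Carol (knave) says "Exactly 2 of us are knights" - this is FALSE (a lie) because there are 1 knights.
- Henry (knight) says "At least one of us is a knight" - this is TRUE because Henry is a knight.
- Dave (knave) says "Carol and I are different types" - this is FALSE (a lie) because Dave is a knave and Carol is a knave.
- Frank (knave) says "Henry is a liar" - this is FALSE (a lie) because Henry is a knight.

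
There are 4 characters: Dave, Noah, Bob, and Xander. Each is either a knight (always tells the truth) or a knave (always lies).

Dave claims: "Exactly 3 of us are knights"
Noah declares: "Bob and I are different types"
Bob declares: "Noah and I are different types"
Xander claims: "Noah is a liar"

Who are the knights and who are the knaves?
Dave is a knave.
Noah is a knave.
Bob is a knave.
Xander is a knight.

Verification:
- Dave (knave) says "Exactly 3 of us are knights" - this is FALSE (a lie) because there are 1 knights.
- Noah (knave) says "Bob and I are different types" - this is FALSE (a lie) because Noah is a knave and Bob is a knave.
- Bob (knave) says "Noah and I are different types" - this is FALSE (a lie) because Bob is a knave and Noah is a knave.
- Xander (knight) says "Noah is a liar" - this is TRUE because Noah is a knave.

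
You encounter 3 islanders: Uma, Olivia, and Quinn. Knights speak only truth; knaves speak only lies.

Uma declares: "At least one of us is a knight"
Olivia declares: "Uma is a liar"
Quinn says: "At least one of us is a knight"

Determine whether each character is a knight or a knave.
Uma is a knight.
Olivia is a knave.
Quinn is a knight.

Verification:
- Uma (knight) says "At least one of us is a knight" - this is TRUE because Uma and Quinn are knights.
- Olivia (knave) says "Uma is a liar" - this is FALSE (a lie) because Uma is a knight.
- Quinn (knight) says "At least one of us is a knight" - this is TRUE because Uma and Quinn are knights.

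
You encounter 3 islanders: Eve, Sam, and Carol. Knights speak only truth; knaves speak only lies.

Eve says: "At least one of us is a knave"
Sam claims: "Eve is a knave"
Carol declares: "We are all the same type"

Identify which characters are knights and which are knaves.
Eve is a knight.
Sam is a knave.
Carol is a knave.

Verification:
- Eve (knight) says "At least one of us is a knave" - this is TRUE because Sam and Carol are knaves.
- Sam (knave) says "Eve is a knave" - this is FALSE (a lie) because Eve is a knight.
- Carol (knave) says "We are all the same type" - this is FALSE (a lie) because Eve is a knight and Sam and Carol are knaves.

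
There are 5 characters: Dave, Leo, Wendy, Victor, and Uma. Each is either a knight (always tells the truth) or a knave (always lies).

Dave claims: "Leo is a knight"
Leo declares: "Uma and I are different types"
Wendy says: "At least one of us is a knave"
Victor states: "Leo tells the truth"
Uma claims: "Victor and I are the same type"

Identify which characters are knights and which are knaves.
Dave is a knight.
Leo is a knight.
Wendy is a knight.
Victor is a knight.
Uma is a knave.

Verification:
- Dave (knight) says "Leo is a knight" - this is TRUE because Leo is a knight.
- Leo (knight) says "Uma and I are different types" - this is TRUE because Leo is a knight and Uma is a knave.
- Wendy (knight) says "At least one of us is a knave" - this is TRUE because Uma is a knave.
- Victor (knight) says "Leo tells the truth" - this is TRUE because Leo is a knight.
- Uma (knave) says "Victor and I are the same type" - this is FALSE (a lie) because Uma is a knave and Victor is a knight.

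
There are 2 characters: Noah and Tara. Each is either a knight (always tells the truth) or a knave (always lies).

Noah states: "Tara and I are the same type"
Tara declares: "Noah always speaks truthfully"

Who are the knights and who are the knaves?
Noah is a knight.
Tara is a knight.

Verification:
- Noah (knight) says "Tara and I are the same type" - this is TRUE because Noah is a knight and Tara is a knight.
- Tara (knight) says "Noah always speaks truthfully" - this is TRUE because Noah is a knight.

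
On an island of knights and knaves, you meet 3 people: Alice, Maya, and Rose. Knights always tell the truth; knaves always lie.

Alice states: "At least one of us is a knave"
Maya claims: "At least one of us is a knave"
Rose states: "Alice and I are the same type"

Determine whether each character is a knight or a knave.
Alice is a knight.
Maya is a knight.
Rose is a knave.

Verification:
- Alice (knight) says "At least one of us is a knave" - this is TRUE because Rose is a knave.
- Maya (knight) says "At least one of us is a knave" - this is TRUE because Rose is a knave.
- Rose (knave) says "Alice and I are the same type" - this is FALSE (a lie) because Rose is a knave and Alice is a knight.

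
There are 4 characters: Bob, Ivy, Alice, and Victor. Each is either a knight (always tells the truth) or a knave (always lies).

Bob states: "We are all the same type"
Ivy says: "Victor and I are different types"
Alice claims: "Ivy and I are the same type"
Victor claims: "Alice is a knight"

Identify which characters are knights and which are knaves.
Bob is a knave.
Ivy is a knight.
Alice is a knave.
Victor is a knave.

Verification:
- Bob (knave) says "We are all the same type" - this is FALSE (a lie) because Ivy is a knight and Bob, Alice, and Victor are knaves.
- Ivy (knight) says "Victor and I are different types" - this is TRUE because Ivy is a knight and Victor is a knave.
- Alice (knave) says "Ivy and I are the same type" - this is FALSE (a lie) because Alice is a knave and Ivy is a knight.
- Victor (knave) says "Alice is a knight" - this is FALSE (a lie) because Alice is a knave.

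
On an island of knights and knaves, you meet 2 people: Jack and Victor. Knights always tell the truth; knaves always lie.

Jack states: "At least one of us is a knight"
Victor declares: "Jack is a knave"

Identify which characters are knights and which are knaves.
Jack is a knight.
Victor is a knave.

Verification:
- Jack (knight) says "At least one of us is a knight" - this is TRUE because Jack is a knight.
- Victor (knave) says "Jack is a knave" - this is FALSE (a lie) because Jack is a knight.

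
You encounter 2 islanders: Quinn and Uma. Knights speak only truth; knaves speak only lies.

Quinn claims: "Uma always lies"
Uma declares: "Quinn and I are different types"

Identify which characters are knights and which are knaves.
Quinn is a knave.
Uma is a knight.

Verification:
- Quinn (knave) says "Uma always lies" - this is FALSE (a lie) because Uma is a knight.
- Uma (knight) says "Quinn and I are different types" - this is TRUE because Uma is a knight and Quinn is a knave.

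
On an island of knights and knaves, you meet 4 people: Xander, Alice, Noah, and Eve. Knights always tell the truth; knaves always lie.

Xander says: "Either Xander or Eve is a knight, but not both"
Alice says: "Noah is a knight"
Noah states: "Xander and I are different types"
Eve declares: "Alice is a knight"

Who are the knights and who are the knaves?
Xander is a knave.
Alice is a knave.
Noah is a knave.
Eve is a knave.

Verification:
- Xander (knave) says "Either Xander or Eve is a knight, but not both" - this is FALSE (a lie) because Xander is a knave and Eve is a knave.
- Alice (knave) says "Noah is a knight" - this is FALSE (a lie) because Noah is a knave.
- Noah (knave) says "Xander and I are different types" - this is FALSE (a lie) because Noah is a knave and Xander is a knave.
- Eve (knave) says "Alice is a knight" - this is FALSE (a lie) because Alice is a knave.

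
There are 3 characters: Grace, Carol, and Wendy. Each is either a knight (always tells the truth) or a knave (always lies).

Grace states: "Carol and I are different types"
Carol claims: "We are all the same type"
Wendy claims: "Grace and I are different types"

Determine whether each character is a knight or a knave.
Grace is a knave.
Carol is a knave.
Wendy is a knight.

Verification:
- Grace (knave) says "Carol and I are different types" - this is FALSE (a lie) because Grace is a knave and Carol is a knave.
- Carol (knave) says "We are all the same type" - this is FALSE (a lie) because Wendy is a knight and Grace and Carol are knaves.
- Wendy (knight) says "Grace and I are different types" - this is TRUE because Wendy is a knight and Grace is a knave.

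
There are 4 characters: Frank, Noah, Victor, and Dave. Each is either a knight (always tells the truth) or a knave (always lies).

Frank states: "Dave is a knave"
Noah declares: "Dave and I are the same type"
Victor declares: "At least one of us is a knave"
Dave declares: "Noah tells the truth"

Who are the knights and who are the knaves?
Frank is a knave.
Noah is a knight.
Victor is a knight.
Dave is a knight.

Verification:
- Frank (knave) says "Dave is a knave" - this is FALSE (a lie) because Dave is a knight.
- Noah (knight) says "Dave and I are the same type" - this is TRUE because Noah is a knight and Dave is a knight.
- Victor (knight) says "At least one of us is a knave" - this is TRUE because Frank is a knave.
- Dave (knight) says "Noah tells the truth" - this is TRUE because Noah is a knight.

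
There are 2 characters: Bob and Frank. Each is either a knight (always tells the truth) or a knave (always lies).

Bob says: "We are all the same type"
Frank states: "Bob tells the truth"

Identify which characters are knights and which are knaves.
Bob is a knight.
Frank is a knight.

Verification:
- Bob (knight) says "We are all the same type" - this is TRUE because Bob and Frank are knights.
- Frank (knight) says "Bob tells the truth" - this is TRUE because Bob is a knight.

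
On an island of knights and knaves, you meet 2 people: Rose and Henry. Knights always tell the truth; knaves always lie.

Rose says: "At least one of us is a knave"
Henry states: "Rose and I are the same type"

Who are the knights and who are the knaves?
Rose is a knight.
Henry is a knave.

Verification:
- Rose (knight) says "At least one of us is a knave" - this is TRUE because Henry is a knave.
- Henry (knave) says "Rose and I are the same type" - this is FALSE (a lie) because Henry is a knave and Rose is a knight.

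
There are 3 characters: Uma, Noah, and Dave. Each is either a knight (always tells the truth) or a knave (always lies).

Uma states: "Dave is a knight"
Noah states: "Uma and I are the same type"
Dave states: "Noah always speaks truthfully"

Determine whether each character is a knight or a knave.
Uma is a knight.
Noah is a knight.
Dave is a knight.

Verification:
- Uma (knight) says "Dave is a knight" - this is TRUE because Dave is a knight.
- Noah (knight) says "Uma and I are the same type" - this is TRUE because Noah is a knight and Uma is a knight.
- Dave (knight) says "Noah always speaks truthfully" - this is TRUE because Noah is a knight.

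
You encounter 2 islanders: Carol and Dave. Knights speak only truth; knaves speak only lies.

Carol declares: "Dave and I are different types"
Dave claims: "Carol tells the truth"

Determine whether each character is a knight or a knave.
Carol is a knave.
Dave is a knave.

Verification:
- Carol (knave) says "Dave and I are different types" - this is FALSE (a lie) because Carol is a knave and Dave is a knave.
- Dave (knave) says "Carol tells the truth" - this is FALSE (a lie) because Carol is a knave.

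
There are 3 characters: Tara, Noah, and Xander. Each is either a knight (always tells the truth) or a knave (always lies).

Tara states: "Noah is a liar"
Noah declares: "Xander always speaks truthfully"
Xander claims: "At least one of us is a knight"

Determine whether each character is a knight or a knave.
Tara is a knave.
Noah is a knight.
Xander is a knight.

Verification:
- Tara (knave) says "Noah is a liar" - this is FALSE (a lie) because Noah is a knight.
- Noah (knight) says "Xander always speaks truthfully" - this is TRUE because Xander is a knight.
- Xander (knight) says "At least one of us is a knight" - this is TRUE because Noah and Xander are knights.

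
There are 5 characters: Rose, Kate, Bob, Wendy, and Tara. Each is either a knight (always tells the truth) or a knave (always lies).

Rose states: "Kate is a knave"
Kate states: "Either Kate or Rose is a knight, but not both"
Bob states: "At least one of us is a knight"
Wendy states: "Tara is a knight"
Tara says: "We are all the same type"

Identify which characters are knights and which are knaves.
Rose is a knave.
Kate is a knight.
Bob is a knight.
Wendy is a knave.
Tara is a knave.

Verification:
- Rose (knave) says "Kate is a knave" - this is FALSE (a lie) because Kate is a knight.
- Kate (knight) says "Either Kate or Rose is a knight, but not both" - this is TRUE because Kate is a knight and Rose is a knave.
- Bob (knight) says "At least one of us is a knight" - this is TRUE because Kate and Bob are knights.
- Wendy (knave) says "Tara is a knight" - this is FALSE (a lie) because Tara is a knave.
- Tara (knave) says "We are all the same type" - this is FALSE (a lie) because Kate and Bob are knights and Rose, Wendy, and Tara are knaves.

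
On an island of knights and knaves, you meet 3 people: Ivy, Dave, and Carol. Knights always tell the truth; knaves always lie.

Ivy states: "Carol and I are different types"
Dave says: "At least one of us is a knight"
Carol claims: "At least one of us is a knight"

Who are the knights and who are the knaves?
Ivy is a knave.
Dave is a knave.
Carol is a knave.

Verification:
- Ivy (knave) says "Carol and I are different types" - this is FALSE (a lie) because Ivy is a knave and Carol is a knave.
- Dave (knave) says "At least one of us is a knight" - this is FALSE (a lie) because no one is a knight.
- Carol (knave) says "At least one of us is a knight" - this is FALSE (a lie) because no one is a knight.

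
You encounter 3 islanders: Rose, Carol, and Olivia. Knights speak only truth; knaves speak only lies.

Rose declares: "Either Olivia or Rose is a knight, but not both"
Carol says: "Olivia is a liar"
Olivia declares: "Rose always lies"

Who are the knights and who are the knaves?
Rose is a knight.
Carol is a knight.
Olivia is a knave.

Verification:
- Rose (knight) says "Either Olivia or Rose is a knight, but not both" - this is TRUE because Olivia is a knave and Rose is a knight.
- Carol (knight) says "Olivia is a liar" - this is TRUE because Olivia is a knave.
- Olivia (knave) says "Rose always lies" - this is FALSE (a lie) because Rose is a knight.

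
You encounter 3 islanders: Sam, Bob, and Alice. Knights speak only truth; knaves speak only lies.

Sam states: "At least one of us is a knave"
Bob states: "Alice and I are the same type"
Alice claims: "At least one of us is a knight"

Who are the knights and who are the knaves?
Sam is a knight.
Bob is a knave.
Alice is a knight.

Verification:
- Sam (knight) says "At least one of us is a knave" - this is TRUE because Bob is a knave.
- Bob (knave) says "Alice and I are the same type" - this is FALSE (a lie) because Bob is a knave and Alice is a knight.
- Alice (knight) says "At least one of us is a knight" - this is TRUE because Sam and Alice are knights.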